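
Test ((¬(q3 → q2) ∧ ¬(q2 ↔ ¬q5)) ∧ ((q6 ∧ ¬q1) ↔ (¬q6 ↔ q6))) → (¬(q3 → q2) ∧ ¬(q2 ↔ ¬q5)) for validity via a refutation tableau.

Assume the negation and expand:
Initial set: {F (((¬(q3 → q2) ∧ ¬(q2 ↔ ¬q5)) ∧ ((q6 ∧ ¬q1) ↔ (¬q6 ↔ q6))) → (¬(q3 → q2) ∧ ¬(q2 ↔ ¬q5)))}.
F (((¬(q3 → q2) ∧ ¬(q2 ↔ ¬q5)) ∧ ((q6 ∧ ¬q1) ↔ (¬q6 ↔ q6))) → (¬(q3 → q2) ∧ ¬(q2 ↔ ¬q5))): α-rule — add T ((¬(q3 → q2) ∧ ¬(q2 ↔ ¬q5)) ∧ ((q6 ∧ ¬q1) ↔ (¬q6 ↔ q6))), F (¬(q3 → q2) ∧ ¬(q2 ↔ ¬q5)).
T ((¬(q3 → q2) ∧ ¬(q2 ↔ ¬q5)) ∧ ((q6 ∧ ¬q1) ↔ (¬q6 ↔ q6))): α-rule — add T (¬(q3 → q2) ∧ ¬(q2 ↔ ¬q5)), T ((q6 ∧ ¬q1) ↔ (¬q6 ↔ q6)).
T (¬(q3 → q2) ∧ ¬(q2 ↔ ¬q5)): α-rule — add T ¬(q3 → q2), T ¬(q2 ↔ ¬q5).
T ¬(q3 → q2): α-rule — add T q3, F q2.
F (¬(q3 → q2) ∧ ¬(q2 ↔ ¬q5)): β-rule — branch into F ¬(q3 → q2)  //  F ¬(q2 ↔ ¬q5).
  branch 1 (add F ¬(q3 → q2)):
    T ((q6 ∧ ¬q1) ↔ (¬q6 ↔ q6)): β-rule — branch into T (q6 ∧ ¬q1), T (¬q6 ↔ q6)  //  F (q6 ∧ ¬q1), F (¬q6 ↔ q6).
      branch 1.1 (add T (q6 ∧ ¬q1), T (¬q6 ↔ q6)):
        T (q6 ∧ ¬q1): α-rule — add T q6, T ¬q1.
        T ¬(q2 ↔ ¬q5): β-rule — branch into T q2, F ¬q5  //  F q2, T ¬q5.
          branch 1.1.1 (add T q2, F ¬q5):
            × closes — contains both q2 and ¬q2.
          branch 1.1.2 (add F q2, T ¬q5):
            F ¬(q3 → q2): β-rule — branch into F q3  //  T q2.
              branch 1.1.2.1 (add F q3):
                × closes — contains both q3 and ¬q3.
              branch 1.1.2.2 (add T q2):
                × closes — contains both q2 and ¬q2.
      branch 1.2 (add F (q6 ∧ ¬q1), F (¬q6 ↔ q6)):
        T ¬(q2 ↔ ¬q5): β-rule — branch into T q2, F ¬q5  //  F q2, T ¬q5.
          branch 1.2.1 (add T q2, F ¬q5):
            × closes — contains both q2 and ¬q2.
          branch 1.2.2 (add F q2, T ¬q5):
            F ¬(q3 → q2): β-rule — branch into F q3  //  T q2.
              branch 1.2.2.1 (add F q3):
                × closes — contains both q3 and ¬q3.
              branch 1.2.2.2 (add T q2):
                × closes — contains both q2 and ¬q2.
  branch 2 (add F ¬(q2 ↔ ¬q5)):
    T ((q6 ∧ ¬q1) ↔ (¬q6 ↔ q6)): β-rule — branch into T (q6 ∧ ¬q1), T (¬q6 ↔ q6)  //  F (q6 ∧ ¬q1), F (¬q6 ↔ q6).
      branch 2.1 (add T (q6 ∧ ¬q1), T (¬q6 ↔ q6)):
        T (q6 ∧ ¬q1): α-rule — add T q6, T ¬q1.
        T ¬(q2 ↔ ¬q5): β-rule — branch into T q2, F ¬q5  //  F q2, T ¬q5.
          branch 2.1.1 (add T q2, F ¬q5):
            × closes — contains both q2 and ¬q2.
          branch 2.1.2 (add F q2, T ¬q5):
            F ¬(q2 ↔ ¬q5): β-rule — branch into T q2, T ¬q5  //  F q2, F ¬q5.
              branch 2.1.2.1 (add T q2, T ¬q5):
                × closes — contains both q2 and ¬q2.
              branch 2.1.2.2 (add F q2, F ¬q5):
                × closes — contains both q5 and ¬q5.
      branch 2.2 (add F (q6 ∧ ¬q1), F (¬q6 ↔ q6)):
        T ¬(q2 ↔ ¬q5): β-rule — branch into T q2, F ¬q5  //  F q2, T ¬q5.
          branch 2.2.1 (add T q2, F ¬q5):
            × closes — contains both q2 and ¬q2.
          branch 2.2.2 (add F q2, T ¬q5):
            F ¬(q2 ↔ ¬q5): β-rule — branch into T q2, T ¬q5  //  F q2, F ¬q5.
              branch 2.2.2.1 (add T q2, T ¬q5):
                × closes — contains both q2 and ¬q2.
              branch 2.2.2.2 (add F q2, F ¬q5):
                × closes — contains both q5 and ¬q5.
All 12 branches close.
Every branch closed, so the negation is unsatisfiable and the formula is valid.

Valid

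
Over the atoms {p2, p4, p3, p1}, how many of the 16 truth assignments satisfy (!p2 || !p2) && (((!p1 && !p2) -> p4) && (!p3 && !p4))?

Initial set: {((!p2 || !p2) && (((!p1 && !p2) -> p4) && (!p3 && !p4)))}.
((!p2 || !p2) && (((!p1 && !p2) -> p4) && (!p3 && !p4))): α-rule — add (!p2 || !p2), (((!p1 && !p2) -> p4) && (!p3 && !p4)).
(((!p1 && !p2) -> p4) && (!p3 && !p4)): α-rule — add ((!p1 && !p2) -> p4), (!p3 && !p4).
(!p3 && !p4): α-rule — add !p3, !p4.
(!p2 || !p2): β-rule — branch into !p2  //  !p2.
  branch 1 (add !p2):
    ((!p1 && !p2) -> p4): β-rule — branch into !(!p1 && !p2)  //  p4.
      branch 1.1 (add !(!p1 && !p2)):
        !(!p1 && !p2): β-rule — branch into !!p1  //  !!p2.
          branch 1.1.1 (add !!p1):
            ○ open, literals {p1=1, p2=0, p3=0, p4=0}.
          branch 1.1.2 (add !!p2):
            × closes — contains both p2 and !p2.
      branch 1.2 (add p4):
        × closes — contains both p4 and !p4.
  branch 2 (add !p2):
    ((!p1 && !p2) -> p4): β-rule — branch into !(!p1 && !p2)  //  p4.
      branch 2.1 (add !(!p1 && !p2)):
        !(!p1 && !p2): β-rule — branch into !!p1  //  !!p2.
          branch 2.1.1 (add !!p1):
            ○ open, literals {p1=1, p2=0, p3=0, p4=0}.
          branch 2.1.2 (add !!p2):
            × closes — contains both p2 and !p2.
      branch 2.2 (add p4):
        × closes — contains both p4 and !p4.
4 branches closed, 2 open.
Each open branch fixes some atoms; the unmentioned ones are free. Counting distinct full assignments: branch {p1=1, p2=0, p3=0, p4=0} (none free) contributes 1 new; branch {p1=1, p2=0, p3=0, p4=0} (none free) contributes 0 new. Total: 1.

1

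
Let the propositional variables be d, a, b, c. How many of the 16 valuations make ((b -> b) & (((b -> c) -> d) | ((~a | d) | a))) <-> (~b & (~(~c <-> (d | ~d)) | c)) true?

Initial set: {(((b -> b) & (((b -> c) -> d) | ((~a | d) | a))) <-> (~b & (~(~c <-> (d | ~d)) | c)))}.
(((b -> b) & (((b -> c) -> d) | ((~a | d) | a))) <-> (~b & (~(~c <-> (d | ~d)) | c))): β-rule — branch into ((b -> b) & (((b -> c) -> d) | ((~a | d) | a))), (~b & (~(~c <-> (d | ~d)) | c))  //  ~((b -> b) & (((b -> c) -> d) | ((~a | d) | a))), ~(~b & (~(~c <-> (d | ~d)) | c)).
  branch 1 (add ((b -> b) & (((b -> c) -> d) | ((~a | d) | a))), (~b & (~(~c <-> (d | ~d)) | c))):
    ((b -> b) & (((b -> c) -> d) | ((~a | d) | a))): α-rule — add (b -> b), (((b -> c) -> d) | ((~a | d) | a)).
    (~b & (~(~c <-> (d | ~d)) | c)): α-rule — add ~b, (~(~c <-> (d | ~d)) | c).
    (b -> b): β-rule — branch into ~b  //  b.
      branch 1.1 (add ~b):
        (((b -> c) -> d) | ((~a | d) | a)): β-rule — branch into ((b -> c) -> d)  //  ((~a | d) | a).
          branch 1.1.1 (add ((b -> c) -> d)):
            (~(~c <-> (d | ~d)) | c): β-rule — branch into ~(~c <-> (d | ~d))  //  c.
              branch 1.1.1.1 (add ~(~c <-> (d | ~d))):
                ((b -> c) -> d): β-rule — branch into ~(b -> c)  //  d.
                  branch 1.1.1.1.1 (add ~(b -> c)):
                    ~(b -> c): α-rule — add b, ~c.
                    × closes — contains both b and ~b.
                  branch 1.1.1.1.2 (add d):
                    ~(~c <-> (d | ~d)): β-rule — branch into ~c, ~(d | ~d)  //  ~~c, (d | ~d).
                      branch 1.1.1.1.2.1 (add ~c, ~(d | ~d)):
                        ~(d | ~d): α-rule — add ~d, ~~d.
                        × closes — contains both d and ~d.
                      branch 1.1.1.1.2.2 (add ~~c, (d | ~d)):
                        (d | ~d): β-rule — branch into d  //  ~d.
                          branch 1.1.1.1.2.2.1 (add d):
                            ○ open, literals {b=F, c=T, d=T}.
                          branch 1.1.1.1.2.2.2 (add ~d):
                            × closes — contains both d and ~d.
              branch 1.1.1.2 (add c):
                ((b -> c) -> d): β-rule — branch into ~(b -> c)  //  d.
                  branch 1.1.1.2.1 (add ~(b -> c)):
                    ~(b -> c): α-rule — add b, ~c.
                    × closes — contains both b and ~b.
                  branch 1.1.1.2.2 (add d):
                    ○ open, literals {b=F, c=T, d=T}.
          branch 1.1.2 (add ((~a | d) | a)):
            (~(~c <-> (d | ~d)) | c): β-rule — branch into ~(~c <-> (d | ~d))  //  c.
              branch 1.1.2.1 (add ~(~c <-> (d | ~d))):
                ((~a | d) | a): β-rule — branch into (~a | d)  //  a.
                  branch 1.1.2.1.1 (add (~a | d)):
                    ~(~c <-> (d | ~d)): β-rule — branch into ~c, ~(d | ~d)  //  ~~c, (d | ~d).
                      branch 1.1.2.1.1.1 (add ~c, ~(d | ~d)):
                        ~(d | ~d): α-rule — add ~d, ~~d.
                        × closes — contains both d and ~d.
                      branch 1.1.2.1.1.2 (add ~~c, (d | ~d)):
                        (~a | d): β-rule — branch into ~a  //  d.
                          branch 1.1.2.1.1.2.1 (add ~a):
                            (d | ~d): β-rule — branch into d  //  ~d.
                              branch 1.1.2.1.1.2.1.1 (add d):
                                ○ open, literals {a=F, b=F, c=T, d=T}.
                              branch 1.1.2.1.1.2.1.2 (add ~d):
                                ○ open, literals {a=F, b=F, c=T, d=F}.
                          branch 1.1.2.1.1.2.2 (add d):
                            (d | ~d): β-rule — branch into d  //  ~d.
                              branch 1.1.2.1.1.2.2.1 (add d):
                                ○ open, literals {b=F, c=T, d=T}.
                              branch 1.1.2.1.1.2.2.2 (add ~d):
                                × closes — contains both d and ~d.
                  branch 1.1.2.1.2 (add a):
                    ~(~c <-> (d | ~d)): β-rule — branch into ~c, ~(d | ~d)  //  ~~c, (d | ~d).
                      branch 1.1.2.1.2.1 (add ~c, ~(d | ~d)):
                        ~(d | ~d): α-rule — add ~d, ~~d.
                        × closes — contains both d and ~d.
                      branch 1.1.2.1.2.2 (add ~~c, (d | ~d)):
                        (d | ~d): β-rule — branch into d  //  ~d.
                          branch 1.1.2.1.2.2.1 (add d):
                            ○ open, literals {a=T, b=F, c=T, d=T}.
                          branch 1.1.2.1.2.2.2 (add ~d):
                            ○ open, literals {a=T, b=F, c=T, d=F}.
              branch 1.1.2.2 (add c):
                ((~a | d) | a): β-rule — branch into (~a | d)  //  a.
                  branch 1.1.2.2.1 (add (~a | d)):
                    (~a | d): β-rule — branch into ~a  //  d.
                      branch 1.1.2.2.1.1 (add ~a):
                        ○ open, literals {a=F, b=F, c=T}.
                      branch 1.1.2.2.1.2 (add d):
                        ○ open, literals {b=F, c=T, d=T}.
                  branch 1.1.2.2.2 (add a):
                    ○ open, literals {a=T, b=F, c=T}.
      branch 1.2 (add b):
        × closes — contains both b and ~b.
  branch 2 (add ~((b -> b) & (((b -> c) -> d) | ((~a | d) | a))), ~(~b & (~(~c <-> (d | ~d)) | c))):
    ~((b -> b) & (((b -> c) -> d) | ((~a | d) | a))): β-rule — branch into ~(b -> b)  //  ~(((b -> c) -> d) | ((~a | d) | a)).
      branch 2.1 (add ~(b -> b)):
        ~(b -> b): α-rule — add b, ~b.
        × closes — contains both b and ~b.
      branch 2.2 (add ~(((b -> c) -> d) | ((~a | d) | a))):
        ~(((b -> c) -> d) | ((~a | d) | a)): α-rule — add ~((b -> c) -> d), ~((~a | d) | a).
        ~((b -> c) -> d): α-rule — add (b -> c), ~d.
        ~((~a | d) | a): α-rule — add ~(~a | d), ~a.
        ~(~a | d): α-rule — add ~~a, ~d.
        × closes — contains both a and ~a.
10 branches closed, 10 open.
Each open branch fixes some atoms; the unmentioned ones are free. Counting distinct full assignments: branch {b=F, c=T, d=T} (a) contributes 2 new; branch {b=F, c=T, d=T} (a) contributes 0 new; branch {a=F, b=F, c=T, d=T} (none free) contributes 0 new; branch {a=F, b=F, c=T, d=F} (none free) contributes 1 new; branch {b=F, c=T, d=T} (a) contributes 0 new; branch {a=T, b=F, c=T, d=T} (none free) contributes 0 new; branch {a=T, b=F, c=T, d=F} (none free) contributes 1 new; branch {a=F, b=F, c=T} (d) contributes 0 new; branch {b=F, c=T, d=T} (a) contributes 0 new; branch {a=T, b=F, c=T} (d) contributes 0 new. Total: 4.

4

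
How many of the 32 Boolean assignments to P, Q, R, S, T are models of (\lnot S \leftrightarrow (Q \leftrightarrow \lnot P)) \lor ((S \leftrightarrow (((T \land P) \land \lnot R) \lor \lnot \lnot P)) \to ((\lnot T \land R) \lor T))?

30

Initial set: {T ((\lnot S \leftrightarrow (Q \leftrightarrow \lnot P)) \lor ((S \leftrightarrow (((T \land P) \land \lnot R) \lor \lnot \lnot P)) \to ((\lnot T \land R) \lor T)))}.
T ((\lnot S \leftrightarrow (Q \leftrightarrow \lnot P)) \lor ((S \leftrightarrow (((T \land P) \land \lnot R) \lor \lnot \lnot P)) \to ((\lnot T \land R) \lor T))): β-rule — branch into T (\lnot S \leftrightarrow (Q \leftrightarrow \lnot P))  //  T ((S \leftrightarrow (((T \land P) \land \lnot R) \lor \lnot \lnot P)) \to ((\lnot T \land R) \lor T)).
  branch 1 (add T (\lnot S \leftrightarrow (Q \leftrightarrow \lnot P))):
    T (\lnot S \leftrightarrow (Q \leftrightarrow \lnot P)): β-rule — branch into T \lnot S, T (Q \leftrightarrow \lnot P)  //  F \lnot S, F (Q \leftrightarrow \lnot P).
      branch 1.1 (add T \lnot S, T (Q \leftrightarrow \lnot P)):
        T (Q \leftrightarrow \lnot P): β-rule — branch into T Q, T \lnot P  //  F Q, F \lnot P.
          branch 1.1.1 (add T Q, T \lnot P):
            ○ open, literals {P=F, Q=T, S=F}.
          branch 1.1.2 (add F Q, F \lnot P):
            ○ open, literals {P=T, Q=F, S=F}.
      branch 1.2 (add F \lnot S, F (Q \leftrightarrow \lnot P)):
        F (Q \leftrightarrow \lnot P): β-rule — branch into T Q, F \lnot P  //  F Q, T \lnot P.
          branch 1.2.1 (add T Q, F \lnot P):
            ○ open, literals {P=T, Q=T, S=T}.
          branch 1.2.2 (add F Q, T \lnot P):
            ○ open, literals {P=F, Q=F, S=T}.
  branch 2 (add T ((S \leftrightarrow (((T \land P) \land \lnot R) \lor \lnot \lnot P)) \to ((\lnot T \land R) \lor T))):
    T ((S \leftrightarrow (((T \land P) \land \lnot R) \lor \lnot \lnot P)) \to ((\lnot T \land R) \lor T)): β-rule — branch into F (S \leftrightarrow (((T \land P) \land \lnot R) \lor \lnot \lnot P))  //  T ((\lnot T \land R) \lor T).
      branch 2.1 (add F (S \leftrightarrow (((T \land P) \land \lnot R) \lor \lnot \lnot P))):
        F (S \leftrightarrow (((T \land P) \land \lnot R) \lor \lnot \lnot P)): β-rule — branch into T S, F (((T \land P) \land \lnot R) \lor \lnot \lnot P)  //  F S, T (((T \land P) \land \lnot R) \lor \lnot \lnot P).
          branch 2.1.1 (add T S, F (((T \land P) \land \lnot R) \lor \lnot \lnot P)):
            F (((T \land P) \land \lnot R) \lor \lnot \lnot P): α-rule — add F ((T \land P) \land \lnot R), F \lnot \lnot P.
            F \lnot \lnot P: drop double negation, giving F P.
            F ((T \land P) \land \lnot R): β-rule — branch into F (T \land P)  //  F \lnot R.
              branch 2.1.1.1 (add F (T \land P)):
                F (T \land P): β-rule — branch into F T  //  F P.
                  branch 2.1.1.1.1 (add F T):
                    ○ open, literals {P=F, S=T, T=F}.
                  branch 2.1.1.1.2 (add F P):
                    ○ open, literals {P=F, S=T}.
              branch 2.1.1.2 (add F \lnot R):
                ○ open, literals {P=F, R=T, S=T}.
          branch 2.1.2 (add F S, T (((T \land P) \land \lnot R) \lor \lnot \lnot P)):
            T (((T \land P) \land \lnot R) \lor \lnot \lnot P): β-rule — branch into T ((T \land P) \land \lnot R)  //  T \lnot \lnot P.
              branch 2.1.2.1 (add T ((T \land P) \land \lnot R)):
                T ((T \land P) \land \lnot R): α-rule — add T (T \land P), T \lnot R.
                T (T \land P): α-rule — add T T, T P.
                ○ open, literals {P=T, R=F, S=F, T=T}.
              branch 2.1.2.2 (add T \lnot \lnot P):
                T \lnot \lnot P: drop double negation, giving T P.
                ○ open, literals {P=T, S=F}.
      branch 2.2 (add T ((\lnot T \land R) \lor T)):
        T ((\lnot T \land R) \lor T): β-rule — branch into T (\lnot T \land R)  //  T T.
          branch 2.2.1 (add T (\lnot T \land R)):
            T (\lnot T \land R): α-rule — add T \lnot T, T R.
            ○ open, literals {R=T, T=F}.
          branch 2.2.2 (add T T):
            ○ open, literals {T=T}.
0 branches closed, 11 open.
Each open branch fixes some atoms; the unmentioned ones are free. Counting distinct full assignments: branch {P=F, Q=T, S=F} (R, T) contributes 4 new; branch {P=T, Q=F, S=F} (R, T) contributes 4 new; branch {P=T, Q=T, S=T} (R, T) contributes 4 new; branch {P=F, Q=F, S=T} (R, T) contributes 4 new; branch {P=F, S=T, T=F} (Q, R) contributes 2 new; branch {P=F, S=T} (Q, R, T) contributes 2 new; branch {P=F, R=T, S=T} (Q, T) contributes 0 new; branch {P=T, R=F, S=F, T=T} (Q) contributes 1 new; branch {P=T, S=F} (Q, R, T) contributes 3 new; branch {R=T, T=F} (P, Q, S) contributes 2 new; branch {T=T} (P, Q, R, S) contributes 4 new. Total: 30.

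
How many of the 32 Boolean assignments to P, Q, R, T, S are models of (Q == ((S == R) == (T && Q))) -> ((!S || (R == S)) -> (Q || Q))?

24

Initial set: {((Q == ((S == R) == (T && Q))) -> ((!S || (R == S)) -> (Q || Q)))}.
((Q == ((S == R) == (T && Q))) -> ((!S || (R == S)) -> (Q || Q))): β-rule — branch into !(Q == ((S == R) == (T && Q)))  //  ((!S || (R == S)) -> (Q || Q)).
  branch 1 (add !(Q == ((S == R) == (T && Q)))):
    !(Q == ((S == R) == (T && Q))): β-rule — branch into Q, !((S == R) == (T && Q))  //  !Q, ((S == R) == (T && Q)).
      branch 1.1 (add Q, !((S == R) == (T && Q))):
        !((S == R) == (T && Q)): β-rule — branch into (S == R), !(T && Q)  //  !(S == R), (T && Q).
          branch 1.1.1 (add (S == R), !(T && Q)):
            (S == R): β-rule — branch into S, R  //  !S, !R.
              branch 1.1.1.1 (add S, R):
                !(T && Q): β-rule — branch into !T  //  !Q.
                  branch 1.1.1.1.1 (add !T):
                    ○ open, literals {Q=1, R=1, S=1, T=0}.
                  branch 1.1.1.1.2 (add !Q):
                    × closes — contains both Q and !Q.
              branch 1.1.1.2 (add !S, !R):
                !(T && Q): β-rule — branch into !T  //  !Q.
                  branch 1.1.1.2.1 (add !T):
                    ○ open, literals {Q=1, R=0, S=0, T=0}.
                  branch 1.1.1.2.2 (add !Q):
                    × closes — contains both Q and !Q.
          branch 1.1.2 (add !(S == R), (T && Q)):
            (T && Q): α-rule — add T, Q.
            !(S == R): β-rule — branch into S, !R  //  !S, R.
              branch 1.1.2.1 (add S, !R):
                ○ open, literals {Q=1, R=0, S=1, T=1}.
              branch 1.1.2.2 (add !S, R):
                ○ open, literals {Q=1, R=1, S=0, T=1}.
      branch 1.2 (add !Q, ((S == R) == (T && Q))):
        ((S == R) == (T && Q)): β-rule — branch into (S == R), (T && Q)  //  !(S == R), !(T && Q).
          branch 1.2.1 (add (S == R), (T && Q)):
            (T && Q): α-rule — add T, Q.
            × closes — contains both Q and !Q.
          branch 1.2.2 (add !(S == R), !(T && Q)):
            !(S == R): β-rule — branch into S, !R  //  !S, R.
              branch 1.2.2.1 (add S, !R):
                !(T && Q): β-rule — branch into !T  //  !Q.
                  branch 1.2.2.1.1 (add !T):
                    ○ open, literals {Q=0, R=0, S=1, T=0}.
                  branch 1.2.2.1.2 (add !Q):
                    ○ open, literals {Q=0, R=0, S=1}.
              branch 1.2.2.2 (add !S, R):
                !(T && Q): β-rule — branch into !T  //  !Q.
                  branch 1.2.2.2.1 (add !T):
                    ○ open, literals {Q=0, R=1, S=0, T=0}.
                  branch 1.2.2.2.2 (add !Q):
                    ○ open, literals {Q=0, R=1, S=0}.
  branch 2 (add ((!S || (R == S)) -> (Q || Q))):
    ((!S || (R == S)) -> (Q || Q)): β-rule — branch into !(!S || (R == S))  //  (Q || Q).
      branch 2.1 (add !(!S || (R == S))):
        !(!S || (R == S)): α-rule — add !!S, !(R == S).
        !(R == S): β-rule — branch into R, !S  //  !R, S.
          branch 2.1.1 (add R, !S):
            × closes — contains both S and !S.
          branch 2.1.2 (add !R, S):
            ○ open, literals {R=0, S=1}.
      branch 2.2 (add (Q || Q)):
        (Q || Q): β-rule — branch into Q  //  Q.
          branch 2.2.1 (add Q):
            ○ open, literals {Q=1}.
          branch 2.2.2 (add Q):
            ○ open, literals {Q=1}.
4 branches closed, 11 open.
Each open branch fixes some atoms; the unmentioned ones are free. Counting distinct full assignments: branch {Q=1, R=1, S=1, T=0} (P) contributes 2 new; branch {Q=1, R=0, S=0, T=0} (P) contributes 2 new; branch {Q=1, R=0, S=1, T=1} (P) contributes 2 new; branch {Q=1, R=1, S=0, T=1} (P) contributes 2 new; branch {Q=0, R=0, S=1, T=0} (P) contributes 2 new; branch {Q=0, R=0, S=1} (P, T) contributes 2 new; branch {Q=0, R=1, S=0, T=0} (P) contributes 2 new; branch {Q=0, R=1, S=0} (P, T) contributes 2 new; branch {R=0, S=1} (P, Q, T) contributes 2 new; branch {Q=1} (P, R, T, S) contributes 6 new; branch {Q=1} (P, R, T, S) contributes 0 new. Total: 24.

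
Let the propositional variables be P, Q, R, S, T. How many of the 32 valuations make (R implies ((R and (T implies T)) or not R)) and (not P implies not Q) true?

Initial set: {((R implies ((R and (T implies T)) or not R)) and (not P implies not Q))}.
((R implies ((R and (T implies T)) or not R)) and (not P implies not Q)): α-rule — add (R implies ((R and (T implies T)) or not R)), (not P implies not Q).
(R implies ((R and (T implies T)) or not R)): β-rule — branch into not R  //  ((R and (T implies T)) or not R).
  branch 1 (add not R):
    (not P implies not Q): β-rule — branch into not not P  //  not Q.
      branch 1.1 (add not not P):
        ○ open, literals {P=true, R=false}.
      branch 1.2 (add not Q):
        ○ open, literals {Q=false, R=false}.
  branch 2 (add ((R and (T implies T)) or not R)):
    (not P implies not Q): β-rule — branch into not not P  //  not Q.
      branch 2.1 (add not not P):
        ((R and (T implies T)) or not R): β-rule — branch into (R and (T implies T))  //  not R.
          branch 2.1.1 (add (R and (T implies T))):
            (R and (T implies T)): α-rule — add R, (T implies T).
            (T implies T): β-rule — branch into not T  //  T.
              branch 2.1.1.1 (add not T):
                ○ open, literals {P=true, R=true, T=false}.
              branch 2.1.1.2 (add T):
                ○ open, literals {P=true, R=true, T=true}.
          branch 2.1.2 (add not R):
            ○ open, literals {P=true, R=false}.
      branch 2.2 (add not Q):
        ((R and (T implies T)) or not R): β-rule — branch into (R and (T implies T))  //  not R.
          branch 2.2.1 (add (R and (T implies T))):
            (R and (T implies T)): α-rule — add R, (T implies T).
            (T implies T): β-rule — branch into not T  //  T.
              branch 2.2.1.1 (add not T):
                ○ open, literals {Q=false, R=true, T=false}.
              branch 2.2.1.2 (add T):
                ○ open, literals {Q=false, R=true, T=true}.
          branch 2.2.2 (add not R):
            ○ open, literals {Q=false, R=false}.
0 branches closed, 8 open.
Each open branch fixes some atoms; the unmentioned ones are free. Counting distinct full assignments: branch {P=true, R=false} (Q, S, T) contributes 8 new; branch {Q=false, R=false} (P, S, T) contributes 4 new; branch {P=true, R=true, T=false} (Q, S) contributes 4 new; branch {P=true, R=true, T=true} (Q, S) contributes 4 new; branch {P=true, R=false} (Q, S, T) contributes 0 new; branch {Q=false, R=true, T=false} (P, S) contributes 2 new; branch {Q=false, R=true, T=true} (P, S) contributes 2 new; branch {Q=false, R=false} (P, S, T) contributes 0 new. Total: 24.

24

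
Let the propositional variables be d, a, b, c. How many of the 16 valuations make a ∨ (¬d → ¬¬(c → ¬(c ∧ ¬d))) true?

14

Initial set: {(a ∨ (¬d → ¬¬(c → ¬(c ∧ ¬d))))}.
(a ∨ (¬d → ¬¬(c → ¬(c ∧ ¬d)))): β-rule — branch into a  //  (¬d → ¬¬(c → ¬(c ∧ ¬d))).
  branch 1 (add a):
    ○ open, literals {a=1}.
  branch 2 (add (¬d → ¬¬(c → ¬(c ∧ ¬d)))):
    (¬d → ¬¬(c → ¬(c ∧ ¬d))): β-rule — branch into ¬¬d  //  ¬¬(c → ¬(c ∧ ¬d)).
      branch 2.1 (add ¬¬d):
        ○ open, literals {d=1}.
      branch 2.2 (add ¬¬(c → ¬(c ∧ ¬d))):
        ¬¬(c → ¬(c ∧ ¬d)): drop double negation, giving (c → ¬(c ∧ ¬d)).
        (c → ¬(c ∧ ¬d)): β-rule — branch into ¬c  //  ¬(c ∧ ¬d).
          branch 2.2.1 (add ¬c):
            ○ open, literals {c=0}.
          branch 2.2.2 (add ¬(c ∧ ¬d)):
            ¬(c ∧ ¬d): β-rule — branch into ¬c  //  ¬¬d.
              branch 2.2.2.1 (add ¬c):
                ○ open, literals {c=0}.
              branch 2.2.2.2 (add ¬¬d):
                ○ open, literals {d=1}.
0 branches closed, 5 open.
Each open branch fixes some atoms; the unmentioned ones are free. Counting distinct full assignments: branch {a=1} (d, b, c) contributes 8 new; branch {d=1} (a, b, c) contributes 4 new; branch {c=0} (d, a, b) contributes 2 new; branch {c=0} (d, a, b) contributes 0 new; branch {d=1} (a, b, c) contributes 0 new. Total: 14.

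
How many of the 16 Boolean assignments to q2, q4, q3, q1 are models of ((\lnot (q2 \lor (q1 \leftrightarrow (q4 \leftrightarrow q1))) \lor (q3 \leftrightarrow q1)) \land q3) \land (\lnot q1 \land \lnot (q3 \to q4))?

1

Initial set: {(((\lnot (q2 \lor (q1 \leftrightarrow (q4 \leftrightarrow q1))) \lor (q3 \leftrightarrow q1)) \land q3) \land (\lnot q1 \land \lnot (q3 \to q4)))}.
(((\lnot (q2 \lor (q1 \leftrightarrow (q4 \leftrightarrow q1))) \lor (q3 \leftrightarrow q1)) \land q3) \land (\lnot q1 \land \lnot (q3 \to q4))): α-rule — add ((\lnot (q2 \lor (q1 \leftrightarrow (q4 \leftrightarrow q1))) \lor (q3 \leftrightarrow q1)) \land q3), (\lnot q1 \land \lnot (q3 \to q4)).
((\lnot (q2 \lor (q1 \leftrightarrow (q4 \leftrightarrow q1))) \lor (q3 \leftrightarrow q1)) \land q3): α-rule — add (\lnot (q2 \lor (q1 \leftrightarrow (q4 \leftrightarrow q1))) \lor (q3 \leftrightarrow q1)), q3.
(\lnot q1 \land \lnot (q3 \to q4)): α-rule — add \lnot q1, \lnot (q3 \to q4).
\lnot (q3 \to q4): α-rule — add q3, \lnot q4.
(\lnot (q2 \lor (q1 \leftrightarrow (q4 \leftrightarrow q1))) \lor (q3 \leftrightarrow q1)): β-rule — branch into \lnot (q2 \lor (q1 \leftrightarrow (q4 \leftrightarrow q1)))  //  (q3 \leftrightarrow q1).
  branch 1 (add \lnot (q2 \lor (q1 \leftrightarrow (q4 \leftrightarrow q1)))):
    \lnot (q2 \lor (q1 \leftrightarrow (q4 \leftrightarrow q1))): α-rule — add \lnot q2, \lnot (q1 \leftrightarrow (q4 \leftrightarrow q1)).
    \lnot (q1 \leftrightarrow (q4 \leftrightarrow q1)): β-rule — branch into q1, \lnot (q4 \leftrightarrow q1)  //  \lnot q1, (q4 \leftrightarrow q1).
      branch 1.1 (add q1, \lnot (q4 \leftrightarrow q1)):
        × closes — contains both q1 and \lnot q1.
      branch 1.2 (add \lnot q1, (q4 \leftrightarrow q1)):
        (q4 \leftrightarrow q1): β-rule — branch into q4, q1  //  \lnot q4, \lnot q1.
          branch 1.2.1 (add q4, q1):
            × closes — contains both q4 and \lnot q4.
          branch 1.2.2 (add \lnot q4, \lnot q1):
            ○ open, literals {q1=F, q2=F, q3=T, q4=F}.
  branch 2 (add (q3 \leftrightarrow q1)):
    (q3 \leftrightarrow q1): β-rule — branch into q3, q1  //  \lnot q3, \lnot q1.
      branch 2.1 (add q3, q1):
        × closes — contains both q1 and \lnot q1.
      branch 2.2 (add \lnot q3, \lnot q1):
        × closes — contains both q3 and \lnot q3.
4 branches closed, 1 open.
Each open branch fixes some atoms; the unmentioned ones are free. Counting distinct full assignments: branch {q1=F, q2=F, q3=T, q4=F} (none free) contributes 1 new. Total: 1.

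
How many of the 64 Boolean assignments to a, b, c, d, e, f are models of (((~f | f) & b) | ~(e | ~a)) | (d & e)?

Initial set: {((((~f | f) & b) | ~(e | ~a)) | (d & e))}.
((((~f | f) & b) | ~(e | ~a)) | (d & e)): β-rule — branch into (((~f | f) & b) | ~(e | ~a))  //  (d & e).
  branch 1 (add (((~f | f) & b) | ~(e | ~a))):
    (((~f | f) & b) | ~(e | ~a)): β-rule — branch into ((~f | f) & b)  //  ~(e | ~a).
      branch 1.1 (add ((~f | f) & b)):
        ((~f | f) & b): α-rule — add (~f | f), b.
        (~f | f): β-rule — branch into ~f  //  f.
          branch 1.1.1 (add ~f):
            ○ open, literals {b=1, f=0}.
          branch 1.1.2 (add f):
            ○ open, literals {b=1, f=1}.
      branch 1.2 (add ~(e | ~a)):
        ~(e | ~a): α-rule — add ~e, ~~a.
        ○ open, literals {a=1, e=0}.
  branch 2 (add (d & e)):
    (d & e): α-rule — add d, e.
    ○ open, literals {d=1, e=1}.
0 branches closed, 4 open.
Each open branch fixes some atoms; the unmentioned ones are free. Counting distinct full assignments: branch {b=1, f=0} (a, c, d, e) contributes 16 new; branch {b=1, f=1} (a, c, d, e) contributes 16 new; branch {a=1, e=0} (b, c, d, f) contributes 8 new; branch {d=1, e=1} (a, b, c, f) contributes 8 new. Total: 48.

48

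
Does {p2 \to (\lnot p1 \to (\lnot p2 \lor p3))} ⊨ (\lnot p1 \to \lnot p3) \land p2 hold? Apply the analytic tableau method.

Initial set: {(p2 \to (\lnot p1 \to (\lnot p2 \lor p3))); \lnot ((\lnot p1 \to \lnot p3) \land p2)}.
(p2 \to (\lnot p1 \to (\lnot p2 \lor p3))): β-rule — branch into \lnot p2  //  (\lnot p1 \to (\lnot p2 \lor p3)).
  branch 1 (add \lnot p2):
    \lnot ((\lnot p1 \to \lnot p3) \land p2): β-rule — branch into \lnot (\lnot p1 \to \lnot p3)  //  \lnot p2.
      branch 1.1 (add \lnot (\lnot p1 \to \lnot p3)):
        \lnot (\lnot p1 \to \lnot p3): α-rule — add \lnot p1, \lnot \lnot p3.
        ○ open, literals {p1=false, p2=false, p3=true}.
      branch 1.2 (add \lnot p2):
        ○ open, literals {p2=false}.
  branch 2 (add (\lnot p1 \to (\lnot p2 \lor p3))):
    \lnot ((\lnot p1 \to \lnot p3) \land p2): β-rule — branch into \lnot (\lnot p1 \to \lnot p3)  //  \lnot p2.
      branch 2.1 (add \lnot (\lnot p1 \to \lnot p3)):
        \lnot (\lnot p1 \to \lnot p3): α-rule — add \lnot p1, \lnot \lnot p3.
        (\lnot p1 \to (\lnot p2 \lor p3)): β-rule — branch into \lnot \lnot p1  //  (\lnot p2 \lor p3).
          branch 2.1.1 (add \lnot \lnot p1):
            × closes — contains both p1 and \lnot p1.
          branch 2.1.2 (add (\lnot p2 \lor p3)):
            (\lnot p2 \lor p3): β-rule — branch into \lnot p2  //  p3.
              branch 2.1.2.1 (add \lnot p2):
                ○ open, literals {p1=false, p2=false, p3=true}.
              branch 2.1.2.2 (add p3):
                ○ open, literals {p1=false, p3=true}.
      branch 2.2 (add \lnot p2):
        (\lnot p1 \to (\lnot p2 \lor p3)): β-rule — branch into \lnot \lnot p1  //  (\lnot p2 \lor p3).
          branch 2.2.1 (add \lnot \lnot p1):
            ○ open, literals {p1=true, p2=false}.
          branch 2.2.2 (add (\lnot p2 \lor p3)):
            (\lnot p2 \lor p3): β-rule — branch into \lnot p2  //  p3.
              branch 2.2.2.1 (add \lnot p2):
                ○ open, literals {p2=false}.
              branch 2.2.2.2 (add p3):
                ○ open, literals {p2=false, p3=true}.
1 branch closed, 7 open.
An open branch gives a countermodel: p1=false, p2=false, p3=true (unmentioned atoms arbitrary); the premises hold there but the conclusion fails.

No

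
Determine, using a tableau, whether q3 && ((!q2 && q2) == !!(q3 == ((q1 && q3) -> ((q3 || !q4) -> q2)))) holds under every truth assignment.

Assume the negation and expand:
Initial set: {!(q3 && ((!q2 && q2) == !!(q3 == ((q1 && q3) -> ((q3 || !q4) -> q2)))))}.
!(q3 && ((!q2 && q2) == !!(q3 == ((q1 && q3) -> ((q3 || !q4) -> q2))))): β-rule — branch into !q3  //  !((!q2 && q2) == !!(q3 == ((q1 && q3) -> ((q3 || !q4) -> q2)))).
  branch 1 (add !q3):
    ○ open, literals {q3=0}.
  branch 2 (add !((!q2 && q2) == !!(q3 == ((q1 && q3) -> ((q3 || !q4) -> q2))))):
    !((!q2 && q2) == !!(q3 == ((q1 && q3) -> ((q3 || !q4) -> q2)))): β-rule — branch into (!q2 && q2), !!!(q3 == ((q1 && q3) -> ((q3 || !q4) -> q2)))  //  !(!q2 && q2), !!(q3 == ((q1 && q3) -> ((q3 || !q4) -> q2))).
      branch 2.1 (add (!q2 && q2), !!!(q3 == ((q1 && q3) -> ((q3 || !q4) -> q2)))):
        (!q2 && q2): α-rule — add !q2, q2.
        × closes — contains both q2 and !q2.
      branch 2.2 (add !(!q2 && q2), !!(q3 == ((q1 && q3) -> ((q3 || !q4) -> q2)))):
        !!(q3 == ((q1 && q3) -> ((q3 || !q4) -> q2))): drop double negation, giving (q3 == ((q1 && q3) -> ((q3 || !q4) -> q2))).
        !(!q2 && q2): β-rule — branch into !!q2  //  !q2.
          branch 2.2.1 (add !!q2):
            (q3 == ((q1 && q3) -> ((q3 || !q4) -> q2))): β-rule — branch into q3, ((q1 && q3) -> ((q3 || !q4) -> q2))  //  !q3, !((q1 && q3) -> ((q3 || !q4) -> q2)).
              branch 2.2.1.1 (add q3, ((q1 && q3) -> ((q3 || !q4) -> q2))):
                ((q1 && q3) -> ((q3 || !q4) -> q2)): β-rule — branch into !(q1 && q3)  //  ((q3 || !q4) -> q2).
                  branch 2.2.1.1.1 (add !(q1 && q3)):
                    !(q1 && q3): β-rule — branch into !q1  //  !q3.
                      branch 2.2.1.1.1.1 (add !q1):
                        ○ open, literals {q1=0, q2=1, q3=1}.
                      branch 2.2.1.1.1.2 (add !q3):
                        × closes — contains both q3 and !q3.
                  branch 2.2.1.1.2 (add ((q3 || !q4) -> q2)):
                    ((q3 || !q4) -> q2): β-rule — branch into !(q3 || !q4)  //  q2.
                      branch 2.2.1.1.2.1 (add !(q3 || !q4)):
                        !(q3 || !q4): α-rule — add !q3, !!q4.
                        × closes — contains both q3 and !q3.
                      branch 2.2.1.1.2.2 (add q2):
                        ○ open, literals {q2=1, q3=1}.
              branch 2.2.1.2 (add !q3, !((q1 && q3) -> ((q3 || !q4) -> q2))):
                !((q1 && q3) -> ((q3 || !q4) -> q2)): α-rule — add (q1 && q3), !((q3 || !q4) -> q2).
                (q1 && q3): α-rule — add q1, q3.
                × closes — contains both q3 and !q3.
          branch 2.2.2 (add !q2):
            (q3 == ((q1 && q3) -> ((q3 || !q4) -> q2))): β-rule — branch into q3, ((q1 && q3) -> ((q3 || !q4) -> q2))  //  !q3, !((q1 && q3) -> ((q3 || !q4) -> q2)).
              branch 2.2.2.1 (add q3, ((q1 && q3) -> ((q3 || !q4) -> q2))):
                ((q1 && q3) -> ((q3 || !q4) -> q2)): β-rule — branch into !(q1 && q3)  //  ((q3 || !q4) -> q2).
                  branch 2.2.2.1.1 (add !(q1 && q3)):
                    !(q1 && q3): β-rule — branch into !q1  //  !q3.
                      branch 2.2.2.1.1.1 (add !q1):
                        ○ open, literals {q1=0, q2=0, q3=1}.
                      branch 2.2.2.1.1.2 (add !q3):
                        × closes — contains both q3 and !q3.
                  branch 2.2.2.1.2 (add ((q3 || !q4) -> q2)):
                    ((q3 || !q4) -> q2): β-rule — branch into !(q3 || !q4)  //  q2.
                      branch 2.2.2.1.2.1 (add !(q3 || !q4)):
                        !(q3 || !q4): α-rule — add !q3, !!q4.
                        × closes — contains both q3 and !q3.
                      branch 2.2.2.1.2.2 (add q2):
                        × closes — contains both q2 and !q2.
              branch 2.2.2.2 (add !q3, !((q1 && q3) -> ((q3 || !q4) -> q2))):
                !((q1 && q3) -> ((q3 || !q4) -> q2)): α-rule — add (q1 && q3), !((q3 || !q4) -> q2).
                (q1 && q3): α-rule — add q1, q3.
                × closes — contains both q3 and !q3.
8 branches closed, 4 open.
An open branch gives a countermodel: q3=0 (unmentioned atoms arbitrary); under it the original formula is false.

Not valid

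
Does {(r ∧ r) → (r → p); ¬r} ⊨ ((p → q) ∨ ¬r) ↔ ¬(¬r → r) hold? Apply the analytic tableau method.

Initial set: {((r ∧ r) → (r → p)); ¬r; ¬(((p → q) ∨ ¬r) ↔ ¬(¬r → r))}.
((r ∧ r) → (r → p)): β-rule — branch into ¬(r ∧ r)  //  (r → p).
  branch 1 (add ¬(r ∧ r)):
    ¬(((p → q) ∨ ¬r) ↔ ¬(¬r → r)): β-rule — branch into ((p → q) ∨ ¬r), ¬¬(¬r → r)  //  ¬((p → q) ∨ ¬r), ¬(¬r → r).
      branch 1.1 (add ((p → q) ∨ ¬r), ¬¬(¬r → r)):
        ¬(r ∧ r): β-rule — branch into ¬r  //  ¬r.
          branch 1.1.1 (add ¬r):
            ((p → q) ∨ ¬r): β-rule — branch into (p → q)  //  ¬r.
              branch 1.1.1.1 (add (p → q)):
                ¬¬(¬r → r): β-rule — branch into ¬¬r  //  r.
                  branch 1.1.1.1.1 (add ¬¬r):
                    × closes — contains both r and ¬r.
                  branch 1.1.1.1.2 (add r):
                    × closes — contains both r and ¬r.
              branch 1.1.1.2 (add ¬r):
                ¬¬(¬r → r): β-rule — branch into ¬¬r  //  r.
                  branch 1.1.1.2.1 (add ¬¬r):
                    × closes — contains both r and ¬r.
                  branch 1.1.1.2.2 (add r):
                    × closes — contains both r and ¬r.
          branch 1.1.2 (add ¬r):
            ((p → q) ∨ ¬r): β-rule — branch into (p → q)  //  ¬r.
              branch 1.1.2.1 (add (p → q)):
                ¬¬(¬r → r): β-rule — branch into ¬¬r  //  r.
                  branch 1.1.2.1.1 (add ¬¬r):
                    × closes — contains both r and ¬r.
                  branch 1.1.2.1.2 (add r):
                    × closes — contains both r and ¬r.
              branch 1.1.2.2 (add ¬r):
                ¬¬(¬r → r): β-rule — branch into ¬¬r  //  r.
                  branch 1.1.2.2.1 (add ¬¬r):
                    × closes — contains both r and ¬r.
                  branch 1.1.2.2.2 (add r):
                    × closes — contains both r and ¬r.
      branch 1.2 (add ¬((p → q) ∨ ¬r), ¬(¬r → r)):
        ¬((p → q) ∨ ¬r): α-rule — add ¬(p → q), ¬¬r.
        × closes — contains both r and ¬r.
  branch 2 (add (r → p)):
    ¬(((p → q) ∨ ¬r) ↔ ¬(¬r → r)): β-rule — branch into ((p → q) ∨ ¬r), ¬¬(¬r → r)  //  ¬((p → q) ∨ ¬r), ¬(¬r → r).
      branch 2.1 (add ((p → q) ∨ ¬r), ¬¬(¬r → r)):
        (r → p): β-rule — branch into ¬r  //  p.
          branch 2.1.1 (add ¬r):
            ((p → q) ∨ ¬r): β-rule — branch into (p → q)  //  ¬r.
              branch 2.1.1.1 (add (p → q)):
                ¬¬(¬r → r): β-rule — branch into ¬¬r  //  r.
                  branch 2.1.1.1.1 (add ¬¬r):
                    × closes — contains both r and ¬r.
                  branch 2.1.1.1.2 (add r):
                    × closes — contains both r and ¬r.
              branch 2.1.1.2 (add ¬r):
                ¬¬(¬r → r): β-rule — branch into ¬¬r  //  r.
                  branch 2.1.1.2.1 (add ¬¬r):
                    × closes — contains both r and ¬r.
                  branch 2.1.1.2.2 (add r):
                    × closes — contains both r and ¬r.
          branch 2.1.2 (add p):
            ((p → q) ∨ ¬r): β-rule — branch into (p → q)  //  ¬r.
              branch 2.1.2.1 (add (p → q)):
                ¬¬(¬r → r): β-rule — branch into ¬¬r  //  r.
                  branch 2.1.2.1.1 (add ¬¬r):
                    × closes — contains both r and ¬r.
                  branch 2.1.2.1.2 (add r):
                    × closes — contains both r and ¬r.
              branch 2.1.2.2 (add ¬r):
                ¬¬(¬r → r): β-rule — branch into ¬¬r  //  r.
                  branch 2.1.2.2.1 (add ¬¬r):
                    × closes — contains both r and ¬r.
                  branch 2.1.2.2.2 (add r):
                    × closes — contains both r and ¬r.
      branch 2.2 (add ¬((p → q) ∨ ¬r), ¬(¬r → r)):
        ¬((p → q) ∨ ¬r): α-rule — add ¬(p → q), ¬¬r.
        × closes — contains both r and ¬r.
All 18 branches close.
Every branch closed, so the premises entail the conclusion.

Yes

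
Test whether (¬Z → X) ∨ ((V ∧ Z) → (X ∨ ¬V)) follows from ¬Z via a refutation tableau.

Initial set: {T ¬Z; F ((¬Z → X) ∨ ((V ∧ Z) → (X ∨ ¬V)))}.
F ((¬Z → X) ∨ ((V ∧ Z) → (X ∨ ¬V))): α-rule — add F (¬Z → X), F ((V ∧ Z) → (X ∨ ¬V)).
F (¬Z → X): α-rule — add T ¬Z, F X.
F ((V ∧ Z) → (X ∨ ¬V)): α-rule — add T (V ∧ Z), F (X ∨ ¬V).
T (V ∧ Z): α-rule — add T V, T Z.
× closes — contains both Z and ¬Z.
All 1 branch closes.
Every branch closed, so the premises entail the conclusion.

Yes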